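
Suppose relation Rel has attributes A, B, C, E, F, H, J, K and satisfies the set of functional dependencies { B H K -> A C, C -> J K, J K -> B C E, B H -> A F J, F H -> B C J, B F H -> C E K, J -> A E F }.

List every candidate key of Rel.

BH, CH, FH, HJ

Attribute H never appears on the right-hand side of any dependency, so H must belong to every candidate key.
{H}⁺ = {H}, which is not all of the schema, so we must add further attributes.
{B, H}⁺: BH→AFJ adds A, F, J; FH→BCJ adds C; BFH→CEK adds E, K → {A, B, C, E, F, H, J, K}. Minimal: {H}⁺ = {H}; {B}⁺ = {B} — none reach the full schema.
{C, H}⁺: C→JK adds J, K; JK→BCE adds B, E; BH→AFJ adds A, F → {A, B, C, E, F, H, J, K}. Minimal: {H}⁺ = {H}; {C}⁺ = {A, B, C, E, F, J, K} — none reach the full schema.
{F, H}⁺: FH→BCJ adds B, C, J; BFH→CEK adds E, K; J→AEF adds A → {A, B, C, E, F, H, J, K}. Minimal: {H}⁺ = {H}; {F}⁺ = {F} — none reach the full schema.
{H, J}⁺: J→AEF adds A, E, F; FH→BCJ adds B, C; BFH→CEK adds K → {A, B, C, E, F, H, J, K}. Minimal: {J}⁺ = {A, E, F, J}; {H}⁺ = {H} — none reach the full schema.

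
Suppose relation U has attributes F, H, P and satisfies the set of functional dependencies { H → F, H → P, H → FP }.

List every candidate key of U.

Attribute H never appears on the right-hand side of any dependency, so H must belong to every candidate key.
{H}⁺ = {F, H, P}, which is all of the schema, so {H} is the only candidate key.

H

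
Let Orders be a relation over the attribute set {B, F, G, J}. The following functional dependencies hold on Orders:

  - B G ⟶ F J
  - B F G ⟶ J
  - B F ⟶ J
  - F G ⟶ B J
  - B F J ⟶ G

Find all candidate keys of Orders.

{B, F}⁺: BF→J adds J; BFJ→G adds G → {B, F, G, J}.
{B, G}⁺: BG→FJ adds F, J → {B, F, G, J}.
{F, G}⁺: FG→BJ adds B, J → {B, F, G, J}.

(B, F); (B, G); (F, G)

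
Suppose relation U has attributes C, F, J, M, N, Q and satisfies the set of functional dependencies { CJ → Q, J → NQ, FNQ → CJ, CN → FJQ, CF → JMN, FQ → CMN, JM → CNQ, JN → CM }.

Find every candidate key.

{J}⁺: J→NQ adds N, Q; JN→CM adds C, M; CN→FJQ adds F → {C, F, J, M, N, Q}.
{C, F}⁺: CF→JMN adds J, M, N; JM→CNQ adds Q → {C, F, J, M, N, Q}. Minimal: {F}⁺ = {F}; {C}⁺ = {C} — none reach the full schema.
{C, N}⁺: CN→FJQ adds F, J, Q; CF→JMN adds M → {C, F, J, M, N, Q}. Minimal: {N}⁺ = {N}; {C}⁺ = {C} — none reach the full schema.
{F, Q}⁺: FQ→CMN adds C, M, N; FNQ→CJ adds J → {C, F, J, M, N, Q}. Minimal: {Q}⁺ = {Q}; {F}⁺ = {F} — none reach the full schema.
Any other superkey contains one of these as a subset, so there are no further candidate keys.

{J}; {C, F}; {C, N}; {F, Q}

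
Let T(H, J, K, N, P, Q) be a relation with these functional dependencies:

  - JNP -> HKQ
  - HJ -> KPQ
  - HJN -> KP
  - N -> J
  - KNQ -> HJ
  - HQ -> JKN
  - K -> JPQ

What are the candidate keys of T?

(H, J), (H, K), (H, N), (H, Q), (K, N), (N, P)

{H, J}⁺: HJ→KPQ adds K, P, Q; HQ→JKN adds N → {H, J, K, N, P, Q}. Minimal: {J}⁺ = {J}; {H}⁺ = {H} — none reach the full schema.
{H, K}⁺: K→JPQ adds J, P, Q; HQ→JKN adds N → {H, J, K, N, P, Q}. Minimal: {K}⁺ = {J, K, P, Q}; {H}⁺ = {H} — none reach the full schema.
{H, N}⁺: N→J adds J; HJ→KPQ adds K, P, Q → {H, J, K, N, P, Q}. Minimal: {N}⁺ = {J, N}; {H}⁺ = {H} — none reach the full schema.
{H, Q}⁺: HQ→JKN adds J, K, N; K→JPQ adds P → {H, J, K, N, P, Q}. Minimal: {Q}⁺ = {Q}; {H}⁺ = {H} — none reach the full schema.
{K, N}⁺: N→J adds J; K→JPQ adds P, Q; JNP→HKQ adds H → {H, J, K, N, P, Q}. Minimal: {N}⁺ = {J, N}; {K}⁺ = {J, K, P, Q} — none reach the full schema.
{N, P}⁺: N→J adds J; JNP→HKQ adds H, K, Q → {H, J, K, N, P, Q}. Minimal: {P}⁺ = {P}; {N}⁺ = {J, N} — none reach the full schema.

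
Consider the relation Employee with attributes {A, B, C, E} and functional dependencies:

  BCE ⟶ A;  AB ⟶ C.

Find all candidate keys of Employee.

{A, B, E}, {B, C, E}

Attributes B, E never appear on any right-hand side, so every candidate key must contain {B, E}.
{B, E}⁺ = {B, E}, which is not all of the schema, so we must add further attributes.
{A, B, E}⁺: AB→C adds C → {A, B, C, E}. Minimal: {B, E}⁺ = {B, E}; {A, E}⁺ = {A, E}; {A, B}⁺ = {A, B, C} — none reach the full schema.
{B, C, E}⁺: BCE→A adds A → {A, B, C, E}. Minimal: {C, E}⁺ = {C, E}; {B, E}⁺ = {B, E}; {B, C}⁺ = {B, C} — none reach the full schema.
Any other superkey contains one of these as a subset, so there are no further candidate keys.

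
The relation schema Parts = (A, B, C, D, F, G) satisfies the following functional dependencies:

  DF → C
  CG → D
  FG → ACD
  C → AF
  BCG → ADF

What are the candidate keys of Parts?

Attributes B, G never appear on any right-hand side, so every candidate key must contain {B, G}.
{B, G}⁺ = {B, G}, which is not all of the schema, so we must add further attributes.
{B, C, G}⁺: CG→D adds D; C→AF adds A, F → {A, B, C, D, F, G}. Minimal: {C, G}⁺ = {A, C, D, F, G}; {B, G}⁺ = {B, G}; {B, C}⁺ = {A, B, C, F} — none reach the full schema.
{B, F, G}⁺: FG→ACD adds A, C, D → {A, B, C, D, F, G}. Minimal: {F, G}⁺ = {A, C, D, F, G}; {B, G}⁺ = {B, G}; {B, F}⁺ = {B, F} — none reach the full schema.

{B, C, G}; {B, F, G}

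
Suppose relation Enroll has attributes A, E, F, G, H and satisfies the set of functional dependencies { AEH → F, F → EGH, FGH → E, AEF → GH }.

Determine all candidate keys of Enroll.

{A, F}⁺: F→EGH adds E, G, H → {A, E, F, G, H}.
{A, E, H}⁺: AEH→F adds F; F→EGH adds G → {A, E, F, G, H}.

{A, F}, {A, E, H}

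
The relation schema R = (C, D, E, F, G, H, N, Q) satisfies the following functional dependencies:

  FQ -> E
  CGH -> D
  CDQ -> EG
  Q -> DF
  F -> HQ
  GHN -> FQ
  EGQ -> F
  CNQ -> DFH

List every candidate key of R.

{C, F, N}; {C, N, Q}; {C, G, H, N}

Attributes C, N never appear on any right-hand side, so every candidate key must contain {C, N}.
{C, N}⁺ = {C, N}, which is not all of the schema, so we must add further attributes.
{C, F, N}⁺: F→HQ adds H, Q; CNQ→DFH adds D; FQ→E adds E; CDQ→EG adds G → {C, D, E, F, G, H, N, Q}.
{C, N, Q}⁺: Q→DF adds D, F; F→HQ adds H; FQ→E adds E; CDQ→EG adds G → {C, D, E, F, G, H, N, Q}.
{C, G, H, N}⁺: CGH→D adds D; GHN→FQ adds F, Q; FQ→E adds E → {C, D, E, F, G, H, N, Q}.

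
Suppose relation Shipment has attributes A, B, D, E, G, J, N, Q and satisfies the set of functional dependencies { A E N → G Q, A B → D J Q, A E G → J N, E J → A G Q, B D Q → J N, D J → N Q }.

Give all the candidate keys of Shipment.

Attributes B, E never appear on any right-hand side, so every candidate key must contain {B, E}.
{B, E}⁺ = {B, E}, which is not all of the schema, so we must add further attributes.
{A, B, E}⁺: AB→DJQ adds D, J, Q; EJ→AGQ adds G; BDQ→JN adds N → {A, B, D, E, G, J, N, Q}.
{B, E, J}⁺: EJ→AGQ adds A, G, Q; AB→DJQ adds D; AEG→JN adds N → {A, B, D, E, G, J, N, Q}.
{B, D, E, Q}⁺: BDQ→JN adds J, N; EJ→AGQ adds A, G → {A, B, D, E, G, J, N, Q}.

(A, B, E), (B, E, J), (B, D, E, Q)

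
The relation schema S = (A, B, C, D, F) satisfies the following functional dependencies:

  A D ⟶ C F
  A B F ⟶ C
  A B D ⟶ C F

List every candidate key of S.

ABD

{A, B, D}⁺: AD→CF adds C, F → {A, B, C, D, F}. Minimal: {B, D}⁺ = {B, D}; {A, D}⁺ = {A, C, D, F}; {A, B}⁺ = {A, B} — none reach the full schema.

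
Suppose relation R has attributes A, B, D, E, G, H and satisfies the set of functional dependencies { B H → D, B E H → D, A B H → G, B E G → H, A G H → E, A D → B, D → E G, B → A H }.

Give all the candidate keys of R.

{B}, {A, D}

{B}⁺: B→AH adds A, H; BH→D adds D; ABH→G adds G; AGH→E adds E → {A, B, D, E, G, H}.
{A, D}⁺: AD→B adds B; D→EG adds E, G; B→AH adds H → {A, B, D, E, G, H}. Minimal: {D}⁺ = {D, E, G}; {A}⁺ = {A} — none reach the full schema.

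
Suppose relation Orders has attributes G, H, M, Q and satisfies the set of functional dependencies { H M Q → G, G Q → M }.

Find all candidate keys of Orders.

Attributes H, Q never appear on any right-hand side, so every candidate key must contain {H, Q}.
{H, Q}⁺ = {H, Q}, which is not all of the schema, so we must add further attributes.
{G, H, Q}⁺: GQ→M adds M → {G, H, M, Q}.
{H, M, Q}⁺: HMQ→G adds G → {G, H, M, Q}.
Any other superkey contains one of these as a subset, so there are no further candidate keys.

{G, H, Q}, {H, M, Q}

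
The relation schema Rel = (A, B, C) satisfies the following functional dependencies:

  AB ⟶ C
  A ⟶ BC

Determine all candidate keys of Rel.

{A}⁺: A→BC adds B, C → {A, B, C}.

(A)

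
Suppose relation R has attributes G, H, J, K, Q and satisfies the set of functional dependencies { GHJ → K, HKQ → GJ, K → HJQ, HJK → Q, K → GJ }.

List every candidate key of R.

{K}⁺: K→HJQ adds H, J, Q; K→GJ adds G → {G, H, J, K, Q}.
{G, H, J}⁺: GHJ→K adds K; K→HJQ adds Q → {G, H, J, K, Q}.

(K), (G, H, J)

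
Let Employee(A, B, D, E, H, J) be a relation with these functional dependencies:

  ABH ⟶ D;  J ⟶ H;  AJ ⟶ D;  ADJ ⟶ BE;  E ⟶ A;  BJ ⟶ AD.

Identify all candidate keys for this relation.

{A, J}, {B, J}, {E, J}

Attribute J never appears on the right-hand side of any dependency, so J must belong to every candidate key.
{J}⁺ = {H, J}, which is not all of the schema, so we must add further attributes.
{A, J}⁺: J→H adds H; AJ→D adds D; ADJ→BE adds B, E → {A, B, D, E, H, J}. Minimal: {J}⁺ = {H, J}; {A}⁺ = {A} — none reach the full schema.
{B, J}⁺: J→H adds H; BJ→AD adds A, D; ADJ→BE adds E → {A, B, D, E, H, J}. Minimal: {J}⁺ = {H, J}; {B}⁺ = {B} — none reach the full schema.
{E, J}⁺: J→H adds H; E→A adds A; AJ→D adds D; ADJ→BE adds B → {A, B, D, E, H, J}. Minimal: {J}⁺ = {H, J}; {E}⁺ = {A, E} — none reach the full schema.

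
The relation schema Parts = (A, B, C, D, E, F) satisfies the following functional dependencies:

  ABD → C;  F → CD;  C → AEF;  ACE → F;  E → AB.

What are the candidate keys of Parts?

{C}⁺: C→AEF adds A, E, F; E→AB adds B; F→CD adds D → {A, B, C, D, E, F}.
{F}⁺: F→CD adds C, D; C→AEF adds A, E; E→AB adds B → {A, B, C, D, E, F}.
{D, E}⁺: E→AB adds A, B; ABD→C adds C; C→AEF adds F → {A, B, C, D, E, F}. Minimal: {E}⁺ = {A, B, E}; {D}⁺ = {D} — none reach the full schema.
{A, B, D}⁺: ABD→C adds C; C→AEF adds E, F → {A, B, C, D, E, F}. Minimal: {B, D}⁺ = {B, D}; {A, D}⁺ = {A, D}; {A, B}⁺ = {A, B} — none reach the full schema.
Any other superkey contains one of these as a subset, so there are no further candidate keys.

C, F, DE, ABD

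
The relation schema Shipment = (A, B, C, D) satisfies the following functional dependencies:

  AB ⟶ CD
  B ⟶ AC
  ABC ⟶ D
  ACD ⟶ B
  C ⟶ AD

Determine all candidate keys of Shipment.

{B}⁺: B→AC adds A, C; ABC→D adds D → {A, B, C, D}.
{C}⁺: C→AD adds A, D; ACD→B adds B → {A, B, C, D}.

{B}; {C}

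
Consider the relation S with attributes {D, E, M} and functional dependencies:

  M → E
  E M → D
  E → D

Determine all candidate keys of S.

{M}⁺: M→E adds E; EM→D adds D → {D, E, M}.

{M}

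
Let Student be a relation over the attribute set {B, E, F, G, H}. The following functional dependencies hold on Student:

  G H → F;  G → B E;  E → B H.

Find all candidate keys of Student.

G

Attribute G never appears on the right-hand side of any dependency, so G must belong to every candidate key.
{G}⁺ = {B, E, F, G, H}, which is all of the schema, so {G} is the only candidate key.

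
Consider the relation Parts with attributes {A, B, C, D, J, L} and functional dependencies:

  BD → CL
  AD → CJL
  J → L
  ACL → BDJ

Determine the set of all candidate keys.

{A, D}⁺: AD→CJL adds C, J, L; ACL→BDJ adds B → {A, B, C, D, J, L}.
{A, C, J}⁺: J→L adds L; ACL→BDJ adds B, D → {A, B, C, D, J, L}.
{A, C, L}⁺: ACL→BDJ adds B, D, J → {A, B, C, D, J, L}.

AD, ACJ, ACL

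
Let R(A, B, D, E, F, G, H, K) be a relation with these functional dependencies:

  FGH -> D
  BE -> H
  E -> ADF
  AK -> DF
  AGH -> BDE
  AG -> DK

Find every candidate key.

Attribute G never appears on the right-hand side of any dependency, so G must belong to every candidate key.
{G}⁺ = {G}, which is not all of the schema, so we must add further attributes.
{A, G, H}⁺: AGH→BDE adds B, D, E; AG→DK adds K; E→ADF adds F → {A, B, D, E, F, G, H, K}. Minimal: {G, H}⁺ = {G, H}; {A, H}⁺ = {A, H}; {A, G}⁺ = {A, D, F, G, K} — none reach the full schema.
{B, E, G}⁺: BE→H adds H; E→ADF adds A, D, F; AG→DK adds K → {A, B, D, E, F, G, H, K}. Minimal: {E, G}⁺ = {A, D, E, F, G, K}; {B, G}⁺ = {B, G}; {B, E}⁺ = {A, B, D, E, F, H} — none reach the full schema.
{E, G, H}⁺: E→ADF adds A, D, F; AGH→BDE adds B; AG→DK adds K → {A, B, D, E, F, G, H, K}. Minimal: {G, H}⁺ = {G, H}; {E, H}⁺ = {A, D, E, F, H}; {E, G}⁺ = {A, D, E, F, G, K} — none reach the full schema.

{A, G, H}; {B, E, G}; {E, G, H}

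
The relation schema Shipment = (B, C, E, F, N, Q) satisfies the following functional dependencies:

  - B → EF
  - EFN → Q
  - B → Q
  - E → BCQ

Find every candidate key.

BN, EN

Attribute N never appears on the right-hand side of any dependency, so N must belong to every candidate key.
{N}⁺ = {N}, which is not all of the schema, so we must add further attributes.
{B, N}⁺: B→EF adds E, F; EFN→Q adds Q; E→BCQ adds C → {B, C, E, F, N, Q}.
{E, N}⁺: E→BCQ adds B, C, Q; B→EF adds F → {B, C, E, F, N, Q}.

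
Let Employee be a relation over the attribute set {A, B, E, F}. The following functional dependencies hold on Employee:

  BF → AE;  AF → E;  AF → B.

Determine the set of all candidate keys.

(A, F), (B, F)

Attribute F never appears on the right-hand side of any dependency, so F must belong to every candidate key.
{F}⁺ = {F}, which is not all of the schema, so we must add further attributes.
{A, F}⁺: AF→E adds E; AF→B adds B → {A, B, E, F}. Minimal: {F}⁺ = {F}; {A}⁺ = {A} — none reach the full schema.
{B, F}⁺: BF→AE adds A, E → {A, B, E, F}. Minimal: {F}⁺ = {F}; {B}⁺ = {B} — none reach the full schema.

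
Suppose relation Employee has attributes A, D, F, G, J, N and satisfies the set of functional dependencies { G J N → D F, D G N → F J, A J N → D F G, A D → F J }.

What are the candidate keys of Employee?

{A, D, N}; {A, J, N}

Attributes A, N never appear on any right-hand side, so every candidate key must contain {A, N}.
{A, N}⁺ = {A, N}, which is not all of the schema, so we must add further attributes.
{A, D, N}⁺: AD→FJ adds F, J; AJN→DFG adds G → {A, D, F, G, J, N}.
{A, J, N}⁺: AJN→DFG adds D, F, G → {A, D, F, G, J, N}.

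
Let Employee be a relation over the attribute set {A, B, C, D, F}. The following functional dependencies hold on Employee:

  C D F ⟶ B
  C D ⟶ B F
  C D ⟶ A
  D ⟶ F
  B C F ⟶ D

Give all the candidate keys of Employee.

Attribute C never appears on the right-hand side of any dependency, so C must belong to every candidate key.
{C}⁺ = {C}, which is not all of the schema, so we must add further attributes.
{C, D}⁺: CD→BF adds B, F; CD→A adds A → {A, B, C, D, F}. Minimal: {D}⁺ = {D, F}; {C}⁺ = {C} — none reach the full schema.
{B, C, F}⁺: BCF→D adds D; CD→A adds A → {A, B, C, D, F}. Minimal: {C, F}⁺ = {C, F}; {B, F}⁺ = {B, F}; {B, C}⁺ = {B, C} — none reach the full schema.
Any other superkey contains one of these as a subset, so there are no further candidate keys.

CD, BCF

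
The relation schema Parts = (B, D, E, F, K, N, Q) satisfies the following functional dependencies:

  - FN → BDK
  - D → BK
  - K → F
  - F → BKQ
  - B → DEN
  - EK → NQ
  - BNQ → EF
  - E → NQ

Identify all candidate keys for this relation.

{B}, {D}, {F}, {K}

{B}⁺: B→DEN adds D, E, N; E→NQ adds Q; D→BK adds K; K→F adds F → {B, D, E, F, K, N, Q}.
{D}⁺: D→BK adds B, K; K→F adds F; F→BKQ adds Q; B→DEN adds E, N → {B, D, E, F, K, N, Q}.
{F}⁺: F→BKQ adds B, K, Q; B→DEN adds D, E, N → {B, D, E, F, K, N, Q}.
{K}⁺: K→F adds F; F→BKQ adds B, Q; B→DEN adds D, E, N → {B, D, E, F, K, N, Q}.
Any other superkey contains one of these as a subset, so there are no further candidate keys.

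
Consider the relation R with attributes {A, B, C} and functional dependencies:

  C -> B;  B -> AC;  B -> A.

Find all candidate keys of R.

{B}⁺: B→AC adds A, C → {A, B, C}.
{C}⁺: C→B adds B; B→AC adds A → {A, B, C}.
Any other superkey contains one of these as a subset, so there are no further candidate keys.

{B}, {C}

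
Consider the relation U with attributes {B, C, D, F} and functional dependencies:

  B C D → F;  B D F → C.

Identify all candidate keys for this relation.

Attributes B, D never appear on any right-hand side, so every candidate key must contain {B, D}.
{B, D}⁺ = {B, D}, which is not all of the schema, so we must add further attributes.
{B, C, D}⁺: BCD→F adds F → {B, C, D, F}. Minimal: {C, D}⁺ = {C, D}; {B, D}⁺ = {B, D}; {B, C}⁺ = {B, C} — none reach the full schema.
{B, D, F}⁺: BDF→C adds C → {B, C, D, F}. Minimal: {D, F}⁺ = {D, F}; {B, F}⁺ = {B, F}; {B, D}⁺ = {B, D} — none reach the full schema.

BCD; BDF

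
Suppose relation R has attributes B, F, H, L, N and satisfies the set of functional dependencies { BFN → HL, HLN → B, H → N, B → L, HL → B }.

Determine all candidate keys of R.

{B, F, H}; {B, F, N}; {F, H, L}

{B, F, H}⁺: H→N adds N; B→L adds L → {B, F, H, L, N}. Minimal: {F, H}⁺ = {F, H, N}; {B, H}⁺ = {B, H, L, N}; {B, F}⁺ = {B, F, L} — none reach the full schema.
{B, F, N}⁺: BFN→HL adds H, L → {B, F, H, L, N}. Minimal: {F, N}⁺ = {F, N}; {B, N}⁺ = {B, L, N}; {B, F}⁺ = {B, F, L} — none reach the full schema.
{F, H, L}⁺: H→N adds N; HL→B adds B → {B, F, H, L, N}. Minimal: {H, L}⁺ = {B, H, L, N}; {F, L}⁺ = {F, L}; {F, H}⁺ = {F, H, N} — none reach the full schema.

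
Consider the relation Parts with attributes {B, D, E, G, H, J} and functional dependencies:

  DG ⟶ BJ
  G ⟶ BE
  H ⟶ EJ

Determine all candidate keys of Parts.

{D, G, H}

Attributes D, G, H never appear on any right-hand side, so every candidate key must contain {D, G, H}.
{D, G, H}⁺ = {B, D, E, G, H, J}, which is all of the schema, so {D, G, H} is the only candidate key.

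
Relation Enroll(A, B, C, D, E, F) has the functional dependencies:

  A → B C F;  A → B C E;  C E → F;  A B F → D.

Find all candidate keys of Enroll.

{A}

Attribute A never appears on the right-hand side of any dependency, so A must belong to every candidate key.
{A}⁺ = {A, B, C, D, E, F}, which is all of the schema, so {A} is the only candidate key.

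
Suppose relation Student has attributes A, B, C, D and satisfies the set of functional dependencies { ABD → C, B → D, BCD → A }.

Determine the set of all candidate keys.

Attribute B never appears on the right-hand side of any dependency, so B must belong to every candidate key.
{B}⁺ = {B, D}, which is not all of the schema, so we must add further attributes.
{A, B}⁺: B→D adds D; ABD→C adds C → {A, B, C, D}. Minimal: {B}⁺ = {B, D}; {A}⁺ = {A} — none reach the full schema.
{B, C}⁺: B→D adds D; BCD→A adds A → {A, B, C, D}. Minimal: {C}⁺ = {C}; {B}⁺ = {B, D} — none reach the full schema.
Any other superkey contains one of these as a subset, so there are no further candidate keys.

AB, BC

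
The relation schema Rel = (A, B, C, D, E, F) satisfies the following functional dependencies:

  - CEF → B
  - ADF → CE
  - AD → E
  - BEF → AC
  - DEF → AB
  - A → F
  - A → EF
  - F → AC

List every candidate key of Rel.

Attribute D never appears on the right-hand side of any dependency, so D must belong to every candidate key.
{D}⁺ = {D}, which is not all of the schema, so we must add further attributes.
{A, D}⁺: AD→E adds E; A→F adds F; F→AC adds C; CEF→B adds B → {A, B, C, D, E, F}.
{D, F}⁺: F→AC adds A, C; ADF→CE adds E; DEF→AB adds B → {A, B, C, D, E, F}.
Any other superkey contains one of these as a subset, so there are no further candidate keys.

AD; DF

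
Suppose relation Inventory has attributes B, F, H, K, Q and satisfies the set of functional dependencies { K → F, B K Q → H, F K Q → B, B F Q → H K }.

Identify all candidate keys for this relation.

{K, Q}; {B, F, Q}

{K, Q}⁺: K→F adds F; FKQ→B adds B; BFQ→HK adds H → {B, F, H, K, Q}. Minimal: {Q}⁺ = {Q}; {K}⁺ = {F, K} — none reach the full schema.
{B, F, Q}⁺: BFQ→HK adds H, K → {B, F, H, K, Q}. Minimal: {F, Q}⁺ = {F, Q}; {B, Q}⁺ = {B, Q}; {B, F}⁺ = {B, F} — none reach the full schema.
Any other superkey contains one of these as a subset, so there are no further candidate keys.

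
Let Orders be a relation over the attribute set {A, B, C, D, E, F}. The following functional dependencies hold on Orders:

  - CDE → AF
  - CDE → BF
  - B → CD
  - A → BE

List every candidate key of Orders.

(A), (B, E), (C, D, E)

{A}⁺: A→BE adds B, E; B→CD adds C, D; CDE→AF adds F → {A, B, C, D, E, F}.
{B, E}⁺: B→CD adds C, D; CDE→AF adds A, F → {A, B, C, D, E, F}.
{C, D, E}⁺: CDE→AF adds A, F; CDE→BF adds B → {A, B, C, D, E, F}.
Any other superkey contains one of these as a subset, so there are no further candidate keys.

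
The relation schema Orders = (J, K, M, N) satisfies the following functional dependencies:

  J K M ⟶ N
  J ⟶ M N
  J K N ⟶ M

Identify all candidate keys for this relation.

JK

Attributes J, K never appear on any right-hand side, so every candidate key must contain {J, K}.
{J, K}⁺ = {J, K, M, N}, which is all of the schema, so {J, K} is the only candidate key.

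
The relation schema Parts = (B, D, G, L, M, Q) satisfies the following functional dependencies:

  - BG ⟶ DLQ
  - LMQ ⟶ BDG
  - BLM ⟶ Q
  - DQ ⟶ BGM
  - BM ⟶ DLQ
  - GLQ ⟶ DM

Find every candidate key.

{B, G}⁺: BG→DLQ adds D, L, Q; DQ→BGM adds M → {B, D, G, L, M, Q}. Minimal: {G}⁺ = {G}; {B}⁺ = {B} — none reach the full schema.
{B, M}⁺: BM→DLQ adds D, L, Q; LMQ→BDG adds G → {B, D, G, L, M, Q}. Minimal: {M}⁺ = {M}; {B}⁺ = {B} — none reach the full schema.
{D, Q}⁺: DQ→BGM adds B, G, M; BM→DLQ adds L → {B, D, G, L, M, Q}. Minimal: {Q}⁺ = {Q}; {D}⁺ = {D} — none reach the full schema.
{G, L, Q}⁺: GLQ→DM adds D, M; LMQ→BDG adds B → {B, D, G, L, M, Q}. Minimal: {L, Q}⁺ = {L, Q}; {G, Q}⁺ = {G, Q}; {G, L}⁺ = {G, L} — none reach the full schema.
{L, M, Q}⁺: LMQ→BDG adds B, D, G → {B, D, G, L, M, Q}. Minimal: {M, Q}⁺ = {M, Q}; {L, Q}⁺ = {L, Q}; {L, M}⁺ = {L, M} — none reach the full schema.
Any other superkey contains one of these as a subset, so there are no further candidate keys.

{B, G}; {B, M}; {D, Q}; {G, L, Q}; {L, M, Q}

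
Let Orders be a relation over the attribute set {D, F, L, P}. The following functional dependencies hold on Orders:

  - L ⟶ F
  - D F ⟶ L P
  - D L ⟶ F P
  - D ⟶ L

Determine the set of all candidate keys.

{D}

{D}⁺: D→L adds L; L→F adds F; DF→LP adds P → {D, F, L, P}.
No other minimal superkey exists.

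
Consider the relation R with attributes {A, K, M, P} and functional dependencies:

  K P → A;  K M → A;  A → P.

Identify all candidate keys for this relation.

Attributes K, M never appear on any right-hand side, so every candidate key must contain {K, M}.
{K, M}⁺ = {A, K, M, P}, which is all of the schema, so {K, M} is the only candidate key.

(K, M)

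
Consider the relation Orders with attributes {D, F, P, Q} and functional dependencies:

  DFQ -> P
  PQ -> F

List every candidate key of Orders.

Attributes D, Q never appear on any right-hand side, so every candidate key must contain {D, Q}.
{D, Q}⁺ = {D, Q}, which is not all of the schema, so we must add further attributes.
{D, F, Q}⁺: DFQ→P adds P → {D, F, P, Q}. Minimal: {F, Q}⁺ = {F, Q}; {D, Q}⁺ = {D, Q}; {D, F}⁺ = {D, F} — none reach the full schema.
{D, P, Q}⁺: PQ→F adds F → {D, F, P, Q}. Minimal: {P, Q}⁺ = {F, P, Q}; {D, Q}⁺ = {D, Q}; {D, P}⁺ = {D, P} — none reach the full schema.
Any other superkey contains one of these as a subset, so there are no further candidate keys.

{D, F, Q}, {D, P, Q}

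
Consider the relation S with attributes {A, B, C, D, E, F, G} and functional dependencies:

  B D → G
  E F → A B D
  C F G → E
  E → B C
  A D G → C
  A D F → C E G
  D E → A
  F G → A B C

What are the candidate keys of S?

{E, F}, {F, G}, {A, D, F}, {B, D, F}

Attribute F never appears on the right-hand side of any dependency, so F must belong to every candidate key.
{F}⁺ = {F}, which is not all of the schema, so we must add further attributes.
{E, F}⁺: EF→ABD adds A, B, D; E→BC adds C; ADF→CEG adds G → {A, B, C, D, E, F, G}. Minimal: {F}⁺ = {F}; {E}⁺ = {B, C, E} — none reach the full schema.
{F, G}⁺: FG→ABC adds A, B, C; CFG→E adds E; EF→ABD adds D → {A, B, C, D, E, F, G}. Minimal: {G}⁺ = {G}; {F}⁺ = {F} — none reach the full schema.
{A, D, F}⁺: ADF→CEG adds C, E, G; FG→ABC adds B → {A, B, C, D, E, F, G}. Minimal: {D, F}⁺ = {D, F}; {A, F}⁺ = {A, F}; {A, D}⁺ = {A, D} — none reach the full schema.
{B, D, F}⁺: BD→G adds G; FG→ABC adds A, C; CFG→E adds E → {A, B, C, D, E, F, G}. Minimal: {D, F}⁺ = {D, F}; {B, F}⁺ = {B, F}; {B, D}⁺ = {B, D, G} — none reach the full schema.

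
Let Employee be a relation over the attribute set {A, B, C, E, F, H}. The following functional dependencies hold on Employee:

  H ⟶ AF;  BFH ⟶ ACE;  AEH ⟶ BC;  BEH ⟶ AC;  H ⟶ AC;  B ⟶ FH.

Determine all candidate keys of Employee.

{B}⁺: B→FH adds F, H; H→AF adds A; BFH→ACE adds C, E → {A, B, C, E, F, H}.
{E, H}⁺: H→AF adds A, F; AEH→BC adds B, C → {A, B, C, E, F, H}. Minimal: {H}⁺ = {A, C, F, H}; {E}⁺ = {E} — none reach the full schema.
Any other superkey contains one of these as a subset, so there are no further candidate keys.

{B}, {E, H}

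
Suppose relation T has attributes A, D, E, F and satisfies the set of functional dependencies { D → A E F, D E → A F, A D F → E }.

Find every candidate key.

{D}⁺: D→AEF adds A, E, F → {A, D, E, F}.
No other minimal superkey exists.

D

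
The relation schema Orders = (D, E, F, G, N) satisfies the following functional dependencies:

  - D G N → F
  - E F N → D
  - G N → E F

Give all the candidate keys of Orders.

Attributes G, N never appear on any right-hand side, so every candidate key must contain {G, N}.
{G, N}⁺ = {D, E, F, G, N}, which is all of the schema, so {G, N} is the only candidate key.

GN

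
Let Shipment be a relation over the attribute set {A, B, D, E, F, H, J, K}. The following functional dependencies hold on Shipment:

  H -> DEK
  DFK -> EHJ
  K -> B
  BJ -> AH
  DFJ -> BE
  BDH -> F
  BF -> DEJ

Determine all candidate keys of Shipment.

{H}⁺: H→DEK adds D, E, K; K→B adds B; BDH→F adds F; BF→DEJ adds J; BJ→AH adds A → {A, B, D, E, F, H, J, K}.
{B, F}⁺: BF→DEJ adds D, E, J; BJ→AH adds A, H; H→DEK adds K → {A, B, D, E, F, H, J, K}.
{B, J}⁺: BJ→AH adds A, H; H→DEK adds D, E, K; BDH→F adds F → {A, B, D, E, F, H, J, K}.
{F, K}⁺: K→B adds B; BF→DEJ adds D, E, J; DFK→EHJ adds H; BJ→AH adds A → {A, B, D, E, F, H, J, K}.
{J, K}⁺: K→B adds B; BJ→AH adds A, H; H→DEK adds D, E; BDH→F adds F → {A, B, D, E, F, H, J, K}.
{D, F, J}⁺: DFJ→BE adds B, E; BJ→AH adds A, H; H→DEK adds K → {A, B, D, E, F, H, J, K}.
Any other superkey contains one of these as a subset, so there are no further candidate keys.

{H}; {B, F}; {B, J}; {F, K}; {J, K}; {D, F, J}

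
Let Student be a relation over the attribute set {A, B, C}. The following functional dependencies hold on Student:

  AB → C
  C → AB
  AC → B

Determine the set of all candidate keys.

{C}⁺: C→AB adds A, B → {A, B, C}.
{A, B}⁺: AB→C adds C → {A, B, C}. Minimal: {B}⁺ = {B}; {A}⁺ = {A} — none reach the full schema.

C, AB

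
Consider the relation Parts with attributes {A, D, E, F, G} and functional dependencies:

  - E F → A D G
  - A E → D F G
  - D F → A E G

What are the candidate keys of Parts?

{A, E}⁺: AE→DFG adds D, F, G → {A, D, E, F, G}. Minimal: {E}⁺ = {E}; {A}⁺ = {A} — none reach the full schema.
{D, F}⁺: DF→AEG adds A, E, G → {A, D, E, F, G}. Minimal: {F}⁺ = {F}; {D}⁺ = {D} — none reach the full schema.
{E, F}⁺: EF→ADG adds A, D, G → {A, D, E, F, G}. Minimal: {F}⁺ = {F}; {E}⁺ = {E} — none reach the full schema.
Any other superkey contains one of these as a subset, so there are no further candidate keys.

(A, E), (D, F), (E, F)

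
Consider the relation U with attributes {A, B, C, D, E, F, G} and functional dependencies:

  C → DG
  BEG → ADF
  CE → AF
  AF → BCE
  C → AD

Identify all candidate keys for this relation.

(A, F), (C, E), (C, F), (B, E, G)

{A, F}⁺: AF→BCE adds B, C, E; C→AD adds D; C→DG adds G → {A, B, C, D, E, F, G}. Minimal: {F}⁺ = {F}; {A}⁺ = {A} — none reach the full schema.
{C, E}⁺: C→DG adds D, G; CE→AF adds A, F; AF→BCE adds B → {A, B, C, D, E, F, G}. Minimal: {E}⁺ = {E}; {C}⁺ = {A, C, D, G} — none reach the full schema.
{C, F}⁺: C→DG adds D, G; C→AD adds A; AF→BCE adds B, E → {A, B, C, D, E, F, G}. Minimal: {F}⁺ = {F}; {C}⁺ = {A, C, D, G} — none reach the full schema.
{B, E, G}⁺: BEG→ADF adds A, D, F; AF→BCE adds C → {A, B, C, D, E, F, G}. Minimal: {E, G}⁺ = {E, G}; {B, G}⁺ = {B, G}; {B, E}⁺ = {B, E} — none reach the full schema.
Any other superkey contains one of these as a subset, so there are no further candidate keys.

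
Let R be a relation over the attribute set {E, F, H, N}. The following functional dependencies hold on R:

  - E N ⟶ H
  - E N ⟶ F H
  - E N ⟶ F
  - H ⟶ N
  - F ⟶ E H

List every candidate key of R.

{F}, {E, H}, {E, N}

{F}⁺: F→EH adds E, H; H→N adds N → {E, F, H, N}.
{E, H}⁺: H→N adds N; EN→FH adds F → {E, F, H, N}. Minimal: {H}⁺ = {H, N}; {E}⁺ = {E} — none reach the full schema.
{E, N}⁺: EN→H adds H; EN→FH adds F → {E, F, H, N}. Minimal: {N}⁺ = {N}; {E}⁺ = {E} — none reach the full schema.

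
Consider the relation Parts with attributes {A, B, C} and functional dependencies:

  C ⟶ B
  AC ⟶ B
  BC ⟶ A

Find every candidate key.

Attribute C never appears on the right-hand side of any dependency, so C must belong to every candidate key.
{C}⁺ = {A, B, C}, which is all of the schema, so {C} is the only candidate key.

{C}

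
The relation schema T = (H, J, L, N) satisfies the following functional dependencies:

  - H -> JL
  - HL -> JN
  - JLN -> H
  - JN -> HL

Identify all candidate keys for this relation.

{H}, {J, N}

{H}⁺: H→JL adds J, L; HL→JN adds N → {H, J, L, N}.
{J, N}⁺: JN→HL adds H, L → {H, J, L, N}.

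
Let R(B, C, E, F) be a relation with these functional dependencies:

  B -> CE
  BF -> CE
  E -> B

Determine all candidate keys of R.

(B, F); (E, F)

Attribute F never appears on the right-hand side of any dependency, so F must belong to every candidate key.
{F}⁺ = {F}, which is not all of the schema, so we must add further attributes.
{B, F}⁺: B→CE adds C, E → {B, C, E, F}. Minimal: {F}⁺ = {F}; {B}⁺ = {B, C, E} — none reach the full schema.
{E, F}⁺: E→B adds B; B→CE adds C → {B, C, E, F}. Minimal: {F}⁺ = {F}; {E}⁺ = {B, C, E} — none reach the full schema.
Any other superkey contains one of these as a subset, so there are no further candidate keys.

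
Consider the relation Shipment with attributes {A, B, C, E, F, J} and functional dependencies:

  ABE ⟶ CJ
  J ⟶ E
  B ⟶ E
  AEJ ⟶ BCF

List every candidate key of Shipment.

(A, B); (A, J)

Attribute A never appears on the right-hand side of any dependency, so A must belong to every candidate key.
{A}⁺ = {A}, which is not all of the schema, so we must add further attributes.
{A, B}⁺: B→E adds E; ABE→CJ adds C, J; AEJ→BCF adds F → {A, B, C, E, F, J}. Minimal: {B}⁺ = {B, E}; {A}⁺ = {A} — none reach the full schema.
{A, J}⁺: J→E adds E; AEJ→BCF adds B, C, F → {A, B, C, E, F, J}. Minimal: {J}⁺ = {E, J}; {A}⁺ = {A} — none reach the full schema.
Any other superkey contains one of these as a subset, so there are no further candidate keys.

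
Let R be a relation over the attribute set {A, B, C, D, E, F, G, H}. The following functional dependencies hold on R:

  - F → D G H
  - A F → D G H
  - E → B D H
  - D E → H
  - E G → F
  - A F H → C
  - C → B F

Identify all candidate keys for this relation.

Attributes A, E never appear on any right-hand side, so every candidate key must contain {A, E}.
{A, E}⁺ = {A, B, D, E, H}, which is not all of the schema, so we must add further attributes.
{A, C, E}⁺: E→BDH adds B, D, H; C→BF adds F; F→DGH adds G → {A, B, C, D, E, F, G, H}. Minimal: {C, E}⁺ = {B, C, D, E, F, G, H}; {A, E}⁺ = {A, B, D, E, H}; {A, C}⁺ = {A, B, C, D, F, G, H} — none reach the full schema.
{A, E, F}⁺: F→DGH adds D, G, H; E→BDH adds B; AFH→C adds C → {A, B, C, D, E, F, G, H}. Minimal: {E, F}⁺ = {B, D, E, F, G, H}; {A, F}⁺ = {A, B, C, D, F, G, H}; {A, E}⁺ = {A, B, D, E, H} — none reach the full schema.
{A, E, G}⁺: E→BDH adds B, D, H; EG→F adds F; AFH→C adds C → {A, B, C, D, E, F, G, H}. Minimal: {E, G}⁺ = {B, D, E, F, G, H}; {A, G}⁺ = {A, G}; {A, E}⁺ = {A, B, D, E, H} — none reach the full schema.

{A, C, E}, {A, E, F}, {A, E, G}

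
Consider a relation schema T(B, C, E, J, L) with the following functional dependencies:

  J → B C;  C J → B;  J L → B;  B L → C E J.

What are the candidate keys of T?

{B, L}; {J, L}

Attribute L never appears on the right-hand side of any dependency, so L must belong to every candidate key.
{L}⁺ = {L}, which is not all of the schema, so we must add further attributes.
{B, L}⁺: BL→CEJ adds C, E, J → {B, C, E, J, L}.
{J, L}⁺: J→BC adds B, C; BL→CEJ adds E → {B, C, E, J, L}.
Any other superkey contains one of these as a subset, so there are no further candidate keys.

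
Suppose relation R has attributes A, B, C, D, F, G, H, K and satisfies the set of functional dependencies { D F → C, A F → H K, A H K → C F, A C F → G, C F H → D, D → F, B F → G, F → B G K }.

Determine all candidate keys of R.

Attribute A never appears on the right-hand side of any dependency, so A must belong to every candidate key.
{A}⁺ = {A}, which is not all of the schema, so we must add further attributes.
{A, D}⁺: D→F adds F; F→BGK adds B, G, K; DF→C adds C; AF→HK adds H → {A, B, C, D, F, G, H, K}. Minimal: {D}⁺ = {B, C, D, F, G, K}; {A}⁺ = {A} — none reach the full schema.
{A, F}⁺: AF→HK adds H, K; AHK→CF adds C; ACF→G adds G; CFH→D adds D; F→BGK adds B → {A, B, C, D, F, G, H, K}. Minimal: {F}⁺ = {B, F, G, K}; {A}⁺ = {A} — none reach the full schema.
{A, H, K}⁺: AHK→CF adds C, F; ACF→G adds G; CFH→D adds D; F→BGK adds B → {A, B, C, D, F, G, H, K}. Minimal: {H, K}⁺ = {H, K}; {A, K}⁺ = {A, K}; {A, H}⁺ = {A, H} — none reach the full schema.

{A, D}, {A, F}, {A, H, K}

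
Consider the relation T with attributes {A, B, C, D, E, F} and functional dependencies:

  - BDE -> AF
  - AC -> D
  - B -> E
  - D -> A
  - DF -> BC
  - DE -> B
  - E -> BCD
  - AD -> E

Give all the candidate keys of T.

{B}; {D}; {E}; {A, C}

{B}⁺: B→E adds E; E→BCD adds C, D; BDE→AF adds A, F → {A, B, C, D, E, F}.
{D}⁺: D→A adds A; AD→E adds E; DE→B adds B; E→BCD adds C; BDE→AF adds F → {A, B, C, D, E, F}.
{E}⁺: E→BCD adds B, C, D; BDE→AF adds A, F → {A, B, C, D, E, F}.
{A, C}⁺: AC→D adds D; AD→E adds E; DE→B adds B; BDE→AF adds F → {A, B, C, D, E, F}.
Any other superkey contains one of these as a subset, so there are no further candidate keys.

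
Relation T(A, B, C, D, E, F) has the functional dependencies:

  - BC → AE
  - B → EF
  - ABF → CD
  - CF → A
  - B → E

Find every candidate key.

(A, B), (B, C)

{A, B}⁺: B→EF adds E, F; ABF→CD adds C, D → {A, B, C, D, E, F}. Minimal: {B}⁺ = {B, E, F}; {A}⁺ = {A} — none reach the full schema.
{B, C}⁺: BC→AE adds A, E; B→EF adds F; ABF→CD adds D → {A, B, C, D, E, F}. Minimal: {C}⁺ = {C}; {B}⁺ = {B, E, F} — none reach the full schema.
Any other superkey contains one of these as a subset, so there are no further candidate keys.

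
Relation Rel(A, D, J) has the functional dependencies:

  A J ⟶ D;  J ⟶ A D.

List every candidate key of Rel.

(J)

Attribute J never appears on the right-hand side of any dependency, so J must belong to every candidate key.
{J}⁺ = {A, D, J}, which is all of the schema, so {J} is the only candidate key.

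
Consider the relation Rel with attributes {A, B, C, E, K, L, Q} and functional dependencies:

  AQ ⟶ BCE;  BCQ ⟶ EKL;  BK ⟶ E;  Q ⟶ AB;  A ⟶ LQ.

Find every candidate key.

{A}⁺: A→LQ adds L, Q; AQ→BCE adds B, C, E; BCQ→EKL adds K → {A, B, C, E, K, L, Q}.
{Q}⁺: Q→AB adds A, B; A→LQ adds L; AQ→BCE adds C, E; BCQ→EKL adds K → {A, B, C, E, K, L, Q}.
Any other superkey contains one of these as a subset, so there are no further candidate keys.

(A), (Q)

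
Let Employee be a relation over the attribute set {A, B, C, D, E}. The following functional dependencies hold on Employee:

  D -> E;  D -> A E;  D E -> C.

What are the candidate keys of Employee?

{B, D}⁺: D→E adds E; D→AE adds A; DE→C adds C → {A, B, C, D, E}. Minimal: {D}⁺ = {A, C, D, E}; {B}⁺ = {B} — none reach the full schema.
No other minimal superkey exists.

{B, D}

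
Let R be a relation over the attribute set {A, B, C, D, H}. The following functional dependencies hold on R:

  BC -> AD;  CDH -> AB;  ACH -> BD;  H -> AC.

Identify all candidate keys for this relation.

(H)

Attribute H never appears on the right-hand side of any dependency, so H must belong to every candidate key.
{H}⁺ = {A, B, C, D, H}, which is all of the schema, so {H} is the only candidate key.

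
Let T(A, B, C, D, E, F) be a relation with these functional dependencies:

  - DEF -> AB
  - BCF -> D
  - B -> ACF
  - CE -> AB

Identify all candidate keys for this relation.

BE, CE, DEF

Attribute E never appears on the right-hand side of any dependency, so E must belong to every candidate key.
{E}⁺ = {E}, which is not all of the schema, so we must add further attributes.
{B, E}⁺: B→ACF adds A, C, F; BCF→D adds D → {A, B, C, D, E, F}. Minimal: {E}⁺ = {E}; {B}⁺ = {A, B, C, D, F} — none reach the full schema.
{C, E}⁺: CE→AB adds A, B; B→ACF adds F; BCF→D adds D → {A, B, C, D, E, F}. Minimal: {E}⁺ = {E}; {C}⁺ = {C} — none reach the full schema.
{D, E, F}⁺: DEF→AB adds A, B; B→ACF adds C → {A, B, C, D, E, F}. Minimal: {E, F}⁺ = {E, F}; {D, F}⁺ = {D, F}; {D, E}⁺ = {D, E} — none reach the full schema.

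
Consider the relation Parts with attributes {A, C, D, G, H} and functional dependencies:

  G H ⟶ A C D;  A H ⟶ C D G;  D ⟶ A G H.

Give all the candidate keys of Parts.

{D}⁺: D→AGH adds A, G, H; GH→ACD adds C → {A, C, D, G, H}.
{A, H}⁺: AH→CDG adds C, D, G → {A, C, D, G, H}. Minimal: {H}⁺ = {H}; {A}⁺ = {A} — none reach the full schema.
{G, H}⁺: GH→ACD adds A, C, D → {A, C, D, G, H}. Minimal: {H}⁺ = {H}; {G}⁺ = {G} — none reach the full schema.

{D}, {A, H}, {G, H}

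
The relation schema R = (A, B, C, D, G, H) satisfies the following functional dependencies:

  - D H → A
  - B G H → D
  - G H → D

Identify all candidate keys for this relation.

{B, C, G, H}

Attributes B, C, G, H never appear on any right-hand side, so every candidate key must contain {B, C, G, H}.
{B, C, G, H}⁺ = {A, B, C, D, G, H}, which is all of the schema, so {B, C, G, H} is the only candidate key.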